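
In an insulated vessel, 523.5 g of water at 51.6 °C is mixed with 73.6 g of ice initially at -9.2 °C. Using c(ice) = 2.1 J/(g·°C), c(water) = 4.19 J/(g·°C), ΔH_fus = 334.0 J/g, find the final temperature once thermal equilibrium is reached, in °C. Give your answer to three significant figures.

T_f = 34.8 °C

Heat to bring ice to 0 °C and melt it: q₁ = 73.6×2.1×9.2 + 73.6×334.0 = 26004 J
Heat the water can supply cooling to 0 °C: 523.5×4.19×51.6 = 113183 J > q₁, so all ice melts.
Energy balance: 523.5×4.19×(51.6 − T) = 26004 + 73.6×4.19×(T − 0)
2193.465(51.6 − T) = 26004 + 308.384 T
113183 − 26004 = 2501.849 T
T = 87179 / 2501.849 = 34.846 °C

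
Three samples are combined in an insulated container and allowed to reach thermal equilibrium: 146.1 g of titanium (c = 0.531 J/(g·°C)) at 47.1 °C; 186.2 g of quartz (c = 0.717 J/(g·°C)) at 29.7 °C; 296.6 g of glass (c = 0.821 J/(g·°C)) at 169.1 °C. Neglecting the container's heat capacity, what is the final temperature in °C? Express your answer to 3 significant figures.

Σ mᵢcᵢ(T − Tᵢ) = 0  ⇒  T = Σ mᵢcᵢTᵢ / Σ mᵢcᵢ
Σ mᵢcᵢ = 146.1×0.531 + 186.2×0.717 + 296.6×0.821 = 454.5931
Σ mᵢcᵢTᵢ = 77.5791×47.1 + 133.5054×29.7 + 243.5086×169.1 = 48796
T = 48796 / 454.5931 = 107.3 °C

T_f = 107 °C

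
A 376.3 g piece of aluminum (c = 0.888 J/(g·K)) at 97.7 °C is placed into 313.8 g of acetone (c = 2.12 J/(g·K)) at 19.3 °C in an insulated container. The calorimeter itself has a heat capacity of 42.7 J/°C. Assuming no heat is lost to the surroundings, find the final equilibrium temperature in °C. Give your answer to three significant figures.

T_f = 44.4 °C

Heat lost by aluminum = heat gained by acetone + calorimeter.
(376.3)(0.888)(97.7 − T) = [(313.8)(2.12) + 42.7](T − 19.3)
334.1544 (97.7 − T) = 707.956 (T − 19.3)
32647 − 334.1544 T = 707.956 T − 13664
46311 = 1042.1104 T
T = 44.44 °C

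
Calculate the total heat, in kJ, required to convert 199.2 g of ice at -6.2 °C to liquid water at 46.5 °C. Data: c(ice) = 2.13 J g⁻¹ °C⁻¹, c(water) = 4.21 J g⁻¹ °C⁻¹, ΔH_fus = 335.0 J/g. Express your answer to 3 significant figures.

q = 108 kJ

q1 (heat ice -6.2→0.0 °C): 199.2 × 2.13 × 6.2 = 2631 J
q2 (melt at 0 °C): 199.2 × 335.0 = 66732 J
q3 (heat water 0.0→46.5 °C): 199.2 × 4.21 × 46.5 = 38996 J
Total: 2631 + 66732 + 38996 = 108359 J = 108 kJ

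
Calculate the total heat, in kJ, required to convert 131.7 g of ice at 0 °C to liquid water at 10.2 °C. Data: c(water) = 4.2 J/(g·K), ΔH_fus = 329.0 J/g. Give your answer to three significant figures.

q = 49.0 kJ

q1 (melt at 0 °C): 131.7 × 329.0 = 43329 J
q2 (heat water 0.0→10.2 °C): 131.7 × 4.2 × 10.2 = 5642 J
Total: 43329 + 5642 = 48971 J = 49.0 kJ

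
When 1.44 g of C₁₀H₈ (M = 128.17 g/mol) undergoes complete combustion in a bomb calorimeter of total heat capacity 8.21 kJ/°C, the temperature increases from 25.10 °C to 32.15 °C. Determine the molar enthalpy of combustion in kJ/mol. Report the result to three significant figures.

ΔH = -5150 kJ/mol

ΔT = 32.15 − 25.10 = 7.05 °C
q_cal = C_cal × ΔT = 8.21 × 7.05 = 57.8805 kJ
n = 1.44 / 128.17 = 0.01124 mol
q_rxn = −q_cal = -57.8805 kJ
ΔH = -57.8805 / 0.01124 = -5150 kJ/mol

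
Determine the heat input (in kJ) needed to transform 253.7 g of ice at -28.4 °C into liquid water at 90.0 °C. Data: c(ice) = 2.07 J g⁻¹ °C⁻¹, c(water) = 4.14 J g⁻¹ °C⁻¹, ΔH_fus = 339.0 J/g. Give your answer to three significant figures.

q1 (heat ice -28.4→0.0 °C): 253.7 × 2.07 × 28.4 = 14915 J
q2 (melt at 0 °C): 253.7 × 339.0 = 86004 J
q3 (heat water 0.0→90.0 °C): 253.7 × 4.14 × 90.0 = 94529 J
Total: 14915 + 86004 + 94529 = 195448 J = 195 kJ

q = 195 kJ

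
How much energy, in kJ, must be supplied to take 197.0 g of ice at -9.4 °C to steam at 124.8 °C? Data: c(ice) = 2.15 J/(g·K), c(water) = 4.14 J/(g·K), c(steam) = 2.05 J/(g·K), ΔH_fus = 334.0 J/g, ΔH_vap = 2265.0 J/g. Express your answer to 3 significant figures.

q = 608 kJ

q1 (heat ice -9.4→0.0 °C): 197.0 × 2.15 × 9.4 = 3981 J
q2 (melt at 0 °C): 197.0 × 334.0 = 65798 J
q3 (heat water 0.0→100.0 °C): 197.0 × 4.14 × 100.0 = 81558 J
q4 (vaporize at 100 °C): 197.0 × 2265.0 = 446205 J
q5 (heat steam 100.0→124.8 °C): 197.0 × 2.05 × 24.8 = 10015 J
Total: 3981 + 65798 + 81558 + 446205 + 10015 = 607557 J = 608 kJ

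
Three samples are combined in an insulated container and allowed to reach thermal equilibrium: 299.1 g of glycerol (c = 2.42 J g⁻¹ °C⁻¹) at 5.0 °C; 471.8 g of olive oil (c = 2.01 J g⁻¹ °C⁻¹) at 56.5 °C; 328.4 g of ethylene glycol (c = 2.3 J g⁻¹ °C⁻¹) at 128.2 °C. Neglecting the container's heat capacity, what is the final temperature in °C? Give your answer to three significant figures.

T_f = 63.5 °C

Σ mᵢcᵢ(T − Tᵢ) = 0  ⇒  T = Σ mᵢcᵢTᵢ / Σ mᵢcᵢ
Σ mᵢcᵢ = 299.1×2.42 + 471.8×2.01 + 328.4×2.3 = 2427.460
Σ mᵢcᵢTᵢ = 723.822×5.0 + 948.318×56.5 + 755.32×128.2 = 154030
T = 154030 / 2427.460 = 63.45 °C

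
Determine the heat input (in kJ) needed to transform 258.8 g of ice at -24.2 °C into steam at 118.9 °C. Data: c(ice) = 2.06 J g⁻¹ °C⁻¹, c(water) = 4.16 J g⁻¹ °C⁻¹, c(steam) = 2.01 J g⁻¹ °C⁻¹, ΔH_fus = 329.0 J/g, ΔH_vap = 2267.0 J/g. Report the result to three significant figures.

q = 802 kJ

q1 (heat ice -24.2→0.0 °C): 258.8 × 2.06 × 24.2 = 12902 J
q2 (melt at 0 °C): 258.8 × 329.0 = 85145 J
q3 (heat water 0.0→100.0 °C): 258.8 × 4.16 × 100.0 = 107661 J
q4 (vaporize at 100 °C): 258.8 × 2267.0 = 586700 J
q5 (heat steam 100.0→118.9 °C): 258.8 × 2.01 × 18.9 = 9832 J
Total: 12902 + 85145 + 107661 + 586700 + 9832 = 802240 J = 802 kJ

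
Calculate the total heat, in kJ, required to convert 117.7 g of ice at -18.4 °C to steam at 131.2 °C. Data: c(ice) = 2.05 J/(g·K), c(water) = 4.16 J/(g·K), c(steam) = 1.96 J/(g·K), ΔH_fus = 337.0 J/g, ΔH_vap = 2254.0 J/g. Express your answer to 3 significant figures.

q = 366 kJ

q1 (heat ice -18.4→0.0 °C): 117.7 × 2.05 × 18.4 = 4440 J
q2 (melt at 0 °C): 117.7 × 337.0 = 39665 J
q3 (heat water 0.0→100.0 °C): 117.7 × 4.16 × 100.0 = 48963 J
q4 (vaporize at 100 °C): 117.7 × 2254.0 = 265296 J
q5 (heat steam 100.0→131.2 °C): 117.7 × 1.96 × 31.2 = 7198 J
Total: 4440 + 39665 + 48963 + 265296 + 7198 = 365562 J = 366 kJ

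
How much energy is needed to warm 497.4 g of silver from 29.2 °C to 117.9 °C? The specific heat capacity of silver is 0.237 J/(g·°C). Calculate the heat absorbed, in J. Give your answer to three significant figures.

q = 10500 J

q = m c ΔT = 497.4 × 0.237 × (117.9 − 29.2)
q = 497.4 × 0.237 × 88.7 = 10460 J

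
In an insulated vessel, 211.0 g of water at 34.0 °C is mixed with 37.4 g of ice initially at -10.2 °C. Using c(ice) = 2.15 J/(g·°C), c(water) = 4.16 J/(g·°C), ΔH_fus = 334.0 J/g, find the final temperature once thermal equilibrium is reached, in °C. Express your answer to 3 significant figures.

T_f = 16.0 °C

Heat to bring ice to 0 °C and melt it: q₁ = 37.4×2.15×10.2 + 37.4×334.0 = 13312 J
Heat the water can supply cooling to 0 °C: 211.0×4.16×34.0 = 29843.8 J > q₁, so all ice melts.
Energy balance: 211.0×4.16×(34.0 − T) = 13312 + 37.4×4.16×(T − 0)
877.76(34.0 − T) = 13312 + 155.584 T
29843.8 − 13312 = 1033.344 T
T = 16531.8 / 1033.344 = 16.00 °C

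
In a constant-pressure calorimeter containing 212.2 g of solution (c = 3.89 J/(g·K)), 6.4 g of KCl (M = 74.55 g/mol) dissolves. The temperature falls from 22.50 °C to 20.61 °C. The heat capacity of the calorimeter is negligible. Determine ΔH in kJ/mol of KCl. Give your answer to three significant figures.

ΔH = 18.2 kJ/mol

|ΔT| = |20.61 − 22.50| = 1.89 °C
|q_surr| = (212.2 × 3.89) × 1.89 = 825.458 × 1.89 = 1560 J
n(KCl) = 6.4 / 74.55 = 0.08585 mol
Temperature fell, so q_rxn = +|q_surr| = 1.560 kJ
ΔH = q_rxn / n = 18.17 kJ/mol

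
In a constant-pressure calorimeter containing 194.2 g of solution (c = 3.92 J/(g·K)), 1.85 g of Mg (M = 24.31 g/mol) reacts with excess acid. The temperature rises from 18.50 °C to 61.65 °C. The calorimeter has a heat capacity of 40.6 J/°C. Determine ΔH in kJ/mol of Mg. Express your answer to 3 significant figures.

ΔH = -455 kJ/mol

|ΔT| = |61.65 − 18.50| = 43.15 °C
|q_surr| = (194.2 × 3.92 + 40.6) × 43.15 = 801.864 × 43.15 = 34600 J
n(Mg) = 1.85 / 24.31 = 0.07610 mol
Temperature rose, so q_rxn = −|q_surr| = -34.60 kJ
ΔH = q_rxn / n = -454.7 kJ/mol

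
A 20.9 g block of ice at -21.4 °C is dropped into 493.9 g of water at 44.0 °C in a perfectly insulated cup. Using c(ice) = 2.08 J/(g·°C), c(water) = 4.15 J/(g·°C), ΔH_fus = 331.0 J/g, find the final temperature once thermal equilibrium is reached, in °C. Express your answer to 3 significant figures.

Heat to bring ice to 0 °C and melt it: q₁ = 20.9×2.08×21.4 + 20.9×331.0 = 7848.2 J
Heat the water can supply cooling to 0 °C: 493.9×4.15×44.0 = 90186.1 J > q₁, so all ice melts.
Energy balance: 493.9×4.15×(44.0 − T) = 7848.2 + 20.9×4.15×(T − 0)
2049.685(44.0 − T) = 7848.2 + 86.735 T
90186.1 − 7848.2 = 2136.420 T
T = 82337.9 / 2136.420 = 38.54 °C

T_f = 38.5 °C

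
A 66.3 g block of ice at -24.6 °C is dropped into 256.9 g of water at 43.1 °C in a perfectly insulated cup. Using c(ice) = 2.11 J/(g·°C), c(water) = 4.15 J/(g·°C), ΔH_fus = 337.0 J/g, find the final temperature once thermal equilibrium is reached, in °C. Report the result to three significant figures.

T_f = 15.0 °C

Heat to bring ice to 0 °C and melt it: q₁ = 66.3×2.11×24.6 + 66.3×337.0 = 25784 J
Heat the water can supply cooling to 0 °C: 256.9×4.15×43.1 = 45950.4 J > q₁, so all ice melts.
Energy balance: 256.9×4.15×(43.1 − T) = 25784 + 66.3×4.15×(T − 0)
1066.135(43.1 − T) = 25784 + 275.145 T
45950.4 − 25784 = 1341.280 T
T = 20166.4 / 1341.280 = 15.04 °C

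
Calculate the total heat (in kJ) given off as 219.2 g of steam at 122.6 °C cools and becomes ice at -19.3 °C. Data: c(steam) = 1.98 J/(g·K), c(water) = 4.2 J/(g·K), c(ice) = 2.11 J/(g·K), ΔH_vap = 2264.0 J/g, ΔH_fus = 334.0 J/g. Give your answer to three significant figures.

q1 (cool steam 122.6→100 °C): 219.2 × 1.98 × 22.6 = 9809 J
q2 (condense at 100 °C): 219.2 × 2264.0 = 496269 J
q3 (cool water 100→0 °C): 219.2 × 4.2 × 100.0 = 92064 J
q4 (freeze at 0 °C): 219.2 × 334.0 = 73213 J
q5 (cool ice 0→-19.3 °C): 219.2 × 2.11 × 19.3 = 8926 J
Total: 9809 + 496269 + 92064 + 73213 + 8926 = 680281 J = 680 kJ

q = 680 kJ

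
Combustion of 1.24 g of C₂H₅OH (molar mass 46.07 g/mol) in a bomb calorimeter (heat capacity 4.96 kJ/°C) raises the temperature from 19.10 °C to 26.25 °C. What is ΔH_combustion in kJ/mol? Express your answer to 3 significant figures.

ΔH = -1320 kJ/mol

ΔT = 26.25 − 19.10 = 7.15 °C
q_cal = C_cal × ΔT = 4.96 × 7.15 = 35.464 kJ
n = 1.24 / 46.07 = 0.02692 mol
q_rxn = −q_cal = -35.464 kJ
ΔH = -35.464 / 0.02692 = -1317 kJ/mol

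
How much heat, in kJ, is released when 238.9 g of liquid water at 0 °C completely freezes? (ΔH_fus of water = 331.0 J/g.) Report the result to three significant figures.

q = m × ΔH_fus = 238.9 × 331.0 = 79080 J = 79.1 kJ

q = 79.1 kJ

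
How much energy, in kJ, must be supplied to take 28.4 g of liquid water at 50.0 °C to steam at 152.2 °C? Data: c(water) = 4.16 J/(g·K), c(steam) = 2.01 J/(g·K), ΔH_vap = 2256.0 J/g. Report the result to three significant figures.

q = 73.0 kJ

q1 (heat water 50.0→100.0 °C): 28.4 × 4.16 × 50.0 = 5907 J
q2 (vaporize at 100 °C): 28.4 × 2256.0 = 64070 J
q3 (heat steam 100.0→152.2 °C): 28.4 × 2.01 × 52.2 = 2980 J
Total: 5907 + 64070 + 2980 = 72957 J = 73.0 kJ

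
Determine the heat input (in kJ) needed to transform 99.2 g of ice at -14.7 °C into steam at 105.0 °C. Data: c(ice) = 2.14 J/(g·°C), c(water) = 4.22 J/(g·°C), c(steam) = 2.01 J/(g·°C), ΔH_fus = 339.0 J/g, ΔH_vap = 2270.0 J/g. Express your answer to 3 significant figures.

q1 (heat ice -14.7→0.0 °C): 99.2 × 2.14 × 14.7 = 3121 J
q2 (melt at 0 °C): 99.2 × 339.0 = 33629 J
q3 (heat water 0.0→100.0 °C): 99.2 × 4.22 × 100.0 = 41862 J
q4 (vaporize at 100 °C): 99.2 × 2270.0 = 225184 J
q5 (heat steam 100.0→105.0 °C): 99.2 × 2.01 × 5.0 = 997 J
Total: 3121 + 33629 + 41862 + 225184 + 997 = 304793 J = 305 kJ

q = 305 kJ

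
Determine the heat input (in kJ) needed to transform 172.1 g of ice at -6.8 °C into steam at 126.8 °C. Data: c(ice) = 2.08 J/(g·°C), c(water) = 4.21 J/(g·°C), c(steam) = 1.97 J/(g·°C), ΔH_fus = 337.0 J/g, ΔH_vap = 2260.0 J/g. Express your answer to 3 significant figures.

q = 531 kJ

q1 (heat ice -6.8→0.0 °C): 172.1 × 2.08 × 6.8 = 2434 J
q2 (melt at 0 °C): 172.1 × 337.0 = 57998 J
q3 (heat water 0.0→100.0 °C): 172.1 × 4.21 × 100.0 = 72454 J
q4 (vaporize at 100 °C): 172.1 × 2260.0 = 388946 J
q5 (heat steam 100.0→126.8 °C): 172.1 × 1.97 × 26.8 = 9086 J
Total: 2434 + 57998 + 72454 + 388946 + 9086 = 530918 J = 531 kJ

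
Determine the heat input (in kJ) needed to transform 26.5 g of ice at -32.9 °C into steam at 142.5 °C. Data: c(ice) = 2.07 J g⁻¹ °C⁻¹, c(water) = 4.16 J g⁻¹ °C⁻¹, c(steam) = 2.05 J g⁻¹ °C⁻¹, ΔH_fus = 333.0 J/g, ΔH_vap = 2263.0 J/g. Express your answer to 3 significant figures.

q1 (heat ice -32.9→0.0 °C): 26.5 × 2.07 × 32.9 = 1805 J
q2 (melt at 0 °C): 26.5 × 333.0 = 8825 J
q3 (heat water 0.0→100.0 °C): 26.5 × 4.16 × 100.0 = 11024 J
q4 (vaporize at 100 °C): 26.5 × 2263.0 = 59970 J
q5 (heat steam 100.0→142.5 °C): 26.5 × 2.05 × 42.5 = 2309 J
Total: 1805 + 8825 + 11024 + 59970 + 2309 = 83933 J = 83.9 kJ

q = 83.9 kJ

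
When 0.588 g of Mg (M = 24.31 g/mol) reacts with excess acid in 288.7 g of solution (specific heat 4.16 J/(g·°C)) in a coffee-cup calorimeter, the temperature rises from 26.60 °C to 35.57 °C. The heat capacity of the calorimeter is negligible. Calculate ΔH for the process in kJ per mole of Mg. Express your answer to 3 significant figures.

|ΔT| = |35.57 − 26.60| = 8.97 °C
|q_surr| = (288.7 × 4.16) × 8.97 = 1200.992 × 8.97 = 10770 J
n(Mg) = 0.588 / 24.31 = 0.02419 mol
Temperature rose, so q_rxn = −|q_surr| = -10.77 kJ
ΔH = q_rxn / n = -445.2 kJ/mol

ΔH = -445 kJ/mol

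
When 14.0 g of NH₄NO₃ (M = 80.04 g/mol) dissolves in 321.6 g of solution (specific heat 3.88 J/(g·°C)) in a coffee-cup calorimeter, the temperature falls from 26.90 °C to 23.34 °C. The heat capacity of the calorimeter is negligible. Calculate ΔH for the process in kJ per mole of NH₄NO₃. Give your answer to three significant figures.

|ΔT| = |23.34 − 26.90| = 3.56 °C
|q_surr| = (321.6 × 3.88) × 3.56 = 1247.808 × 3.56 = 4442 J
n(NH₄NO₃) = 14.0 / 80.04 = 0.1749 mol
Temperature fell, so q_rxn = +|q_surr| = 4.442 kJ
ΔH = q_rxn / n = 25.40 kJ/mol

ΔH = 25.4 kJ/mol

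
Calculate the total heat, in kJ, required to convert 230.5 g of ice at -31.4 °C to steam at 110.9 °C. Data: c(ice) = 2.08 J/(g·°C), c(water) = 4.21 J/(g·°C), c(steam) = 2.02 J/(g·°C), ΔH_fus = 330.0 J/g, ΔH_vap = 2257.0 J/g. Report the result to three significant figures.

q = 713 kJ

q1 (heat ice -31.4→0.0 °C): 230.5 × 2.08 × 31.4 = 15054 J
q2 (melt at 0 °C): 230.5 × 330.0 = 76065 J
q3 (heat water 0.0→100.0 °C): 230.5 × 4.21 × 100.0 = 97041 J
q4 (vaporize at 100 °C): 230.5 × 2257.0 = 520239 J
q5 (heat steam 100.0→110.9 °C): 230.5 × 2.02 × 10.9 = 5075 J
Total: 15054 + 76065 + 97041 + 520239 + 5075 = 713474 J = 713 kJ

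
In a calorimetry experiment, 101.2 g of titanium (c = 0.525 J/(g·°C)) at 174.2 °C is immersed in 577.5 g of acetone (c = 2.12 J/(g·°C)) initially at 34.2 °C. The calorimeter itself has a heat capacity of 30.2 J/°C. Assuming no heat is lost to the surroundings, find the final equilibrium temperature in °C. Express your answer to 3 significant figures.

Heat lost by titanium = heat gained by acetone + calorimeter.
(101.2)(0.525)(174.2 − T) = [(577.5)(2.12) + 30.2](T − 34.2)
53.13 (174.2 − T) = 1254.5 (T − 34.2)
9255.2 − 53.13 T = 1254.5 T − 42904
52159.2 = 1307.63 T
T = 39.89 °C

T_f = 39.9 °C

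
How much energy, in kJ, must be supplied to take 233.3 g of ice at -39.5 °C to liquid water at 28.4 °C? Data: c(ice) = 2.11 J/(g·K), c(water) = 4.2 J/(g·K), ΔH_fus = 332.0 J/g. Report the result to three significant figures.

q = 125 kJ

q1 (heat ice -39.5→0.0 °C): 233.3 × 2.11 × 39.5 = 19444 J
q2 (melt at 0 °C): 233.3 × 332.0 = 77456 J
q3 (heat water 0.0→28.4 °C): 233.3 × 4.2 × 28.4 = 27828 J
Total: 19444 + 77456 + 27828 = 124728 J = 125 kJ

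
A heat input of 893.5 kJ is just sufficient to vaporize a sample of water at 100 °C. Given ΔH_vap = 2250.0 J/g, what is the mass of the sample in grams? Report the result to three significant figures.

m = 397 g

m = q / ΔH_vap = 893500 J / 2250.0 J/g = 397 g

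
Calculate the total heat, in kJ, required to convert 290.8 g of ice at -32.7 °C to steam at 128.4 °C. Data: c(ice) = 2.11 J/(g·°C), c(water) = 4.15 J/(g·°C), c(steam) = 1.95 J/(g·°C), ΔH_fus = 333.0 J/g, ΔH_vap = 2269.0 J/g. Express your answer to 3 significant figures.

q = 914 kJ

q1 (heat ice -32.7→0.0 °C): 290.8 × 2.11 × 32.7 = 20064 J
q2 (melt at 0 °C): 290.8 × 333.0 = 96836 J
q3 (heat water 0.0→100.0 °C): 290.8 × 4.15 × 100.0 = 120682 J
q4 (vaporize at 100 °C): 290.8 × 2269.0 = 659825 J
q5 (heat steam 100.0→128.4 °C): 290.8 × 1.95 × 28.4 = 16105 J
Total: 20064 + 96836 + 120682 + 659825 + 16105 = 913512 J = 914 kJ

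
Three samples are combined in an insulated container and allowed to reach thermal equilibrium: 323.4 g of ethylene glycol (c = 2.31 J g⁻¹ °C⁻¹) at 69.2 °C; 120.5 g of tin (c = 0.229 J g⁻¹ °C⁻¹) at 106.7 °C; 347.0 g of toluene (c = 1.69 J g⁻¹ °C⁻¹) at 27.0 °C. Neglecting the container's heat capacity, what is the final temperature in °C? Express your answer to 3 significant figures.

Σ mᵢcᵢ(T − Tᵢ) = 0  ⇒  T = Σ mᵢcᵢTᵢ / Σ mᵢcᵢ
Σ mᵢcᵢ = 323.4×2.31 + 120.5×0.229 + 347.0×1.69 = 1361.0785
Σ mᵢcᵢTᵢ = 747.054×69.2 + 27.5945×106.7 + 586.43×27.0 = 70474
T = 70474 / 1361.0785 = 51.78 °C

T_f = 51.8 °C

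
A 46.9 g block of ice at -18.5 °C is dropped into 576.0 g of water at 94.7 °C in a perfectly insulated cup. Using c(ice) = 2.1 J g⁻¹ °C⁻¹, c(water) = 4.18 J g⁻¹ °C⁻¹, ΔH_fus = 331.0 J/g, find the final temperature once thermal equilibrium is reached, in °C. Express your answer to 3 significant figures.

T_f = 80.9 °C

Heat to bring ice to 0 °C and melt it: q₁ = 46.9×2.1×18.5 + 46.9×331.0 = 17346 J
Heat the water can supply cooling to 0 °C: 576.0×4.18×94.7 = 228007 J > q₁, so all ice melts.
Energy balance: 576.0×4.18×(94.7 − T) = 17346 + 46.9×4.18×(T − 0)
2407.68(94.7 − T) = 17346 + 196.042 T
228007 − 17346 = 2603.722 T
T = 210661 / 2603.722 = 80.91 °C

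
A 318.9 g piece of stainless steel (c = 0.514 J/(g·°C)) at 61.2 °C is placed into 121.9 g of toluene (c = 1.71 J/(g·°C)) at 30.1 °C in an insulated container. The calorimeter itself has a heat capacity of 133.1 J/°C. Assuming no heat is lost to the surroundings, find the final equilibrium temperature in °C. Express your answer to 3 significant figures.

T_f = 40.2 °C

Heat lost by stainless steel = heat gained by toluene + calorimeter.
(318.9)(0.514)(61.2 − T) = [(121.9)(1.71) + 133.1](T − 30.1)
163.9146 (61.2 − T) = 341.549 (T − 30.1)
10032 − 163.9146 T = 341.549 T − 10281
20313 = 505.4636 T
T = 40.19 °C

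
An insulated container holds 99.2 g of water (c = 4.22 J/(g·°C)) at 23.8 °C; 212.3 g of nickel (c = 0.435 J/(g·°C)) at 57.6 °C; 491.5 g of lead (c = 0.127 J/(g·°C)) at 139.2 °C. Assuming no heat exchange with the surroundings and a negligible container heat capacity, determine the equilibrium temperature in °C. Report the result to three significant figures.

Σ mᵢcᵢ(T − Tᵢ) = 0  ⇒  T = Σ mᵢcᵢTᵢ / Σ mᵢcᵢ
Σ mᵢcᵢ = 99.2×4.22 + 212.3×0.435 + 491.5×0.127 = 573.3950
Σ mᵢcᵢTᵢ = 418.624×23.8 + 92.3505×57.6 + 62.4205×139.2 = 23972
T = 23972 / 573.3950 = 41.81 °C

T_f = 41.8 °C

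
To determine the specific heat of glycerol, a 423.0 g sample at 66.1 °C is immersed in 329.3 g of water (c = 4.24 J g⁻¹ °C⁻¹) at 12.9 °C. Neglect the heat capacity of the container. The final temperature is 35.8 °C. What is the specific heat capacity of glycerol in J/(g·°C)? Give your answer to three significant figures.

c = 2.49 J/(g·°C)

q_gained = (329.3 × 4.24) × (35.8 − 12.9) = 31970 J
q_lost = 423.0 × c × (66.1 − 35.8) = 12816.9 c
Set equal: c = 31970 / 12816.9 = 2.49 J/(g·°C)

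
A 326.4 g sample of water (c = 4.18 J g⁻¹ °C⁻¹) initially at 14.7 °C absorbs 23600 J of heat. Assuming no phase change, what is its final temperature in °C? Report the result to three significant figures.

T_f = 32.0 °C

ΔT = q / (m c) = 23600 / (326.4 × 4.18) = 17.30 °C
T_f = 14.7 + 17.30 = 32.00 °C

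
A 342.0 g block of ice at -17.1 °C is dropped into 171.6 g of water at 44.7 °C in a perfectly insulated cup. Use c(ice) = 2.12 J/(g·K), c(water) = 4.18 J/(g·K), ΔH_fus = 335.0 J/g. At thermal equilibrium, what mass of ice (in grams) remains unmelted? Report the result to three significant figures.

Heat to warm all ice to 0 °C: 342.0×2.12×17.1 = 12398 J
Heat released by water cooling to 0 °C: 171.6×4.18×44.7 = 32063 J
32063 J < 12398 + 342.0×335.0 = 126968 J, so not all ice melts; final T = 0 °C.
Heat left for melting: 32063 − 12398 = 19665 J
Mass melted = 19665 / 335.0 = 58.70 g
Ice remaining = 342.0 − 58.70 = 283.30 g

m_ice remaining = 283 g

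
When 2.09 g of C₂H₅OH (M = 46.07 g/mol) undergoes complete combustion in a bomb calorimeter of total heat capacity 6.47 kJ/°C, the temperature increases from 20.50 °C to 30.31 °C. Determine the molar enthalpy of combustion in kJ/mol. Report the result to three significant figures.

ΔT = 30.31 − 20.50 = 9.81 °C
q_cal = C_cal × ΔT = 6.47 × 9.81 = 63.4707 kJ
n = 2.09 / 46.07 = 0.04537 mol
q_rxn = −q_cal = -63.4707 kJ
ΔH = -63.4707 / 0.04537 = -1399 kJ/mol

ΔH = -1400 kJ/mol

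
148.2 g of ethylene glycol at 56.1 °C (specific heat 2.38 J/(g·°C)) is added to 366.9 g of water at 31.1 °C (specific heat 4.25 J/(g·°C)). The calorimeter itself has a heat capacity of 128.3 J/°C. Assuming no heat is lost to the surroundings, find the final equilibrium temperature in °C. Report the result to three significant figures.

Heat lost by ethylene glycol = heat gained by water + calorimeter.
(148.2)(2.38)(56.1 − T) = [(366.9)(4.25) + 128.3](T − 31.1)
352.716 (56.1 − T) = 1687.625 (T − 31.1)
19787 − 352.716 T = 1687.625 T − 52485
72272 = 2040.341 T
T = 35.42 °C

T_f = 35.4 °C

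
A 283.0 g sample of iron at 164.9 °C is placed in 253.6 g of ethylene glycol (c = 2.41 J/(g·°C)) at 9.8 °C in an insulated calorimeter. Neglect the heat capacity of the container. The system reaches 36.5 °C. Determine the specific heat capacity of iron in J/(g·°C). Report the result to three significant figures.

q_gained = (253.6 × 2.41) × (36.5 − 9.8) = 16320 J
q_lost = 283.0 × c × (164.9 − 36.5) = 36337.2 c
Set equal: c = 16320 / 36337.2 = 0.449 J/(g·°C)

c = 0.449 J/(g·°C)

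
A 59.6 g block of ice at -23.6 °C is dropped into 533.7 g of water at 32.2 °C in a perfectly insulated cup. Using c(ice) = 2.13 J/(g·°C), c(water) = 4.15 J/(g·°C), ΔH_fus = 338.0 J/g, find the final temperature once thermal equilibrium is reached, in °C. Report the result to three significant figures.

Heat to bring ice to 0 °C and melt it: q₁ = 59.6×2.13×23.6 + 59.6×338.0 = 23141 J
Heat the water can supply cooling to 0 °C: 533.7×4.15×32.2 = 71318.3 J > q₁, so all ice melts.
Energy balance: 533.7×4.15×(32.2 − T) = 23141 + 59.6×4.15×(T − 0)
2214.855(32.2 − T) = 23141 + 247.34 T
71318.3 − 23141 = 2462.195 T
T = 48177.3 / 2462.195 = 19.57 °C

T_f = 19.6 °C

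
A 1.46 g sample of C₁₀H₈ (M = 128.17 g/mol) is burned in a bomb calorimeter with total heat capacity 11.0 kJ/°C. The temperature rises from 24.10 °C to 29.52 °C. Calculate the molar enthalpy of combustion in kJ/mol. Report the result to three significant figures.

ΔH = -5230 kJ/mol

ΔT = 29.52 − 24.10 = 5.42 °C
q_cal = C_cal × ΔT = 11.0 × 5.42 = 59.62 kJ
n = 1.46 / 128.17 = 0.01139 mol
q_rxn = −q_cal = -59.62 kJ
ΔH = -59.62 / 0.01139 = -5234 kJ/mol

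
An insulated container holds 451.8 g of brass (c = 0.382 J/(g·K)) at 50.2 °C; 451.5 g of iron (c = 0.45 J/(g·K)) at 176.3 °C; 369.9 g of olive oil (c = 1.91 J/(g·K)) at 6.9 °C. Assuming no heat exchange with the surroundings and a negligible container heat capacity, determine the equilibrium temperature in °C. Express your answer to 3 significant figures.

Σ mᵢcᵢ(T − Tᵢ) = 0  ⇒  T = Σ mᵢcᵢTᵢ / Σ mᵢcᵢ
Σ mᵢcᵢ = 451.8×0.382 + 451.5×0.45 + 369.9×1.91 = 1082.2716
Σ mᵢcᵢTᵢ = 172.5876×50.2 + 203.175×176.3 + 706.509×6.9 = 49359
T = 49359 / 1082.2716 = 45.61 °C

T_f = 45.6 °C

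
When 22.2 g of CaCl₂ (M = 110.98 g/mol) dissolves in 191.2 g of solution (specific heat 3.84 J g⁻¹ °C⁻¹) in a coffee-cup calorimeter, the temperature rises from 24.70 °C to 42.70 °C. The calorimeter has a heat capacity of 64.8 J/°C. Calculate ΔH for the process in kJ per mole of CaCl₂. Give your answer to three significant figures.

|ΔT| = |42.70 − 24.70| = 18.00 °C
|q_surr| = (191.2 × 3.84 + 64.8) × 18.00 = 799.008 × 18.00 = 14380 J
n(CaCl₂) = 22.2 / 110.98 = 0.2000 mol
Temperature rose, so q_rxn = −|q_surr| = -14.38 kJ
ΔH = q_rxn / n = -71.90 kJ/mol

ΔH = -71.9 kJ/mol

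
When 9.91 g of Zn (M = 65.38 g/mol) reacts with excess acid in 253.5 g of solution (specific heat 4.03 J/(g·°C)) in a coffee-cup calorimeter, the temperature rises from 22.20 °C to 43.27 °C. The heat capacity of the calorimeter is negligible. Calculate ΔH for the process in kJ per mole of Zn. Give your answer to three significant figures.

ΔH = -142 kJ/mol

|ΔT| = |43.27 − 22.20| = 21.07 °C
|q_surr| = (253.5 × 4.03) × 21.07 = 1021.605 × 21.07 = 21530 J
n(Zn) = 9.91 / 65.38 = 0.1516 mol
Temperature rose, so q_rxn = −|q_surr| = -21.53 kJ
ΔH = q_rxn / n = -142.0 kJ/mol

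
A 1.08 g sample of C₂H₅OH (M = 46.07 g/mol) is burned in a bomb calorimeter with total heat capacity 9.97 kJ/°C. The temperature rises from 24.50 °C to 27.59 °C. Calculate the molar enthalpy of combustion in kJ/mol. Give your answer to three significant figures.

ΔH = -1310 kJ/mol

ΔT = 27.59 − 24.50 = 3.09 °C
q_cal = C_cal × ΔT = 9.97 × 3.09 = 30.8073 kJ
n = 1.08 / 46.07 = 0.02344 mol
q_rxn = −q_cal = -30.8073 kJ
ΔH = -30.8073 / 0.02344 = -1314 kJ/mol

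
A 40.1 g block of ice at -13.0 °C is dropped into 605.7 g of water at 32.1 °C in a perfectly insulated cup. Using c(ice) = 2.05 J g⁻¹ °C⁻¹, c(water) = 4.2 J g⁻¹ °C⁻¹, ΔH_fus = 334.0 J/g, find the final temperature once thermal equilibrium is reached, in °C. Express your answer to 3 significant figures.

Heat to bring ice to 0 °C and melt it: q₁ = 40.1×2.05×13.0 + 40.1×334.0 = 14462 J
Heat the water can supply cooling to 0 °C: 605.7×4.2×32.1 = 81660.5 J > q₁, so all ice melts.
Energy balance: 605.7×4.2×(32.1 − T) = 14462 + 40.1×4.2×(T − 0)
2543.94(32.1 − T) = 14462 + 168.42 T
81660.5 − 14462 = 2712.36 T
T = 67198.5 / 2712.36 = 24.77 °C

T_f = 24.8 °C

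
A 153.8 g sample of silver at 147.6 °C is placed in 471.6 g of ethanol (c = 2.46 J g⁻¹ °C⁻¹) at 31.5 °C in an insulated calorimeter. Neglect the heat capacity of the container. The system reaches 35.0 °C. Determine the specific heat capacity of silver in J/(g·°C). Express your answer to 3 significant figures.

q_gained = (471.6 × 2.46) × (35.0 − 31.5) = 4060 J
q_lost = 153.8 × c × (147.6 − 35.0) = 17317.88 c
Set equal: c = 4060 / 17317.88 = 0.234 J/(g·°C)

c = 0.234 J/(g·°C)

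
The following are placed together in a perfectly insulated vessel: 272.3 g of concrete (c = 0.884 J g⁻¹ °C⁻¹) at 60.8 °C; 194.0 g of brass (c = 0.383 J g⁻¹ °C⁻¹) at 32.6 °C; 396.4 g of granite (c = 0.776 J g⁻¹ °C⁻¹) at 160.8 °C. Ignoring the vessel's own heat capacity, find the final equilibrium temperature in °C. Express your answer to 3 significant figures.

Σ mᵢcᵢ(T − Tᵢ) = 0  ⇒  T = Σ mᵢcᵢTᵢ / Σ mᵢcᵢ
Σ mᵢcᵢ = 272.3×0.884 + 194.0×0.383 + 396.4×0.776 = 622.6216
Σ mᵢcᵢTᵢ = 240.7132×60.8 + 74.302×32.6 + 307.6064×160.8 = 66521
T = 66521 / 622.6216 = 106.8 °C

T_f = 107 °C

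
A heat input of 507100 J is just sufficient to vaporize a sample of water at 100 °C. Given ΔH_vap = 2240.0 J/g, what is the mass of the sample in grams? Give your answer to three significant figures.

m = 226 g

m = q / ΔH_vap = 507100 J / 2240.0 J/g = 226 g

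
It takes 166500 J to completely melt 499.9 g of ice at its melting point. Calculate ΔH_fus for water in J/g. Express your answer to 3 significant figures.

ΔH_fus = q / m = 166500 / 499.9 = 333 J/g

ΔH_fus = 333 J/g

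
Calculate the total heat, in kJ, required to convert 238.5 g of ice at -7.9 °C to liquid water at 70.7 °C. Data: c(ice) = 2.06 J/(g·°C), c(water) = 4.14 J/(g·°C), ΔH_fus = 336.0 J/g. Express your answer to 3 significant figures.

q1 (heat ice -7.9→0.0 °C): 238.5 × 2.06 × 7.9 = 3881 J
q2 (melt at 0 °C): 238.5 × 336.0 = 80136 J
q3 (heat water 0.0→70.7 °C): 238.5 × 4.14 × 70.7 = 69808 J
Total: 3881 + 80136 + 69808 = 153825 J = 154 kJ

q = 154 kJ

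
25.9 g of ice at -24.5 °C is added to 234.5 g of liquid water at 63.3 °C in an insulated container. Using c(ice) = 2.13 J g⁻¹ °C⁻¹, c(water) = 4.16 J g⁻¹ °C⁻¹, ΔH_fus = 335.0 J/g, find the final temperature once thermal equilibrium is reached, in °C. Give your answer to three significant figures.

T_f = 47.7 °C

Heat to bring ice to 0 °C and melt it: q₁ = 25.9×2.13×24.5 + 25.9×335.0 = 10028 J
Heat the water can supply cooling to 0 °C: 234.5×4.16×63.3 = 61750.4 J > q₁, so all ice melts.
Energy balance: 234.5×4.16×(63.3 − T) = 10028 + 25.9×4.16×(T − 0)
975.52(63.3 − T) = 10028 + 107.744 T
61750.4 − 10028 = 1083.264 T
T = 51722.4 / 1083.264 = 47.747 °C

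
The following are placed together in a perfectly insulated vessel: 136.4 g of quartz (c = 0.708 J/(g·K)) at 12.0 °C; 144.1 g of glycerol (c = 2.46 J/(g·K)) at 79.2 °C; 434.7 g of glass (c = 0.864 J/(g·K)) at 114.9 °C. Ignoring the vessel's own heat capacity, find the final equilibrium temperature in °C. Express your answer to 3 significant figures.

T_f = 87.6 °C

Σ mᵢcᵢ(T − Tᵢ) = 0  ⇒  T = Σ mᵢcᵢTᵢ / Σ mᵢcᵢ
Σ mᵢcᵢ = 136.4×0.708 + 144.1×2.46 + 434.7×0.864 = 826.6380
Σ mᵢcᵢTᵢ = 96.5712×12.0 + 354.486×79.2 + 375.5808×114.9 = 72388
T = 72388 / 826.6380 = 87.57 °C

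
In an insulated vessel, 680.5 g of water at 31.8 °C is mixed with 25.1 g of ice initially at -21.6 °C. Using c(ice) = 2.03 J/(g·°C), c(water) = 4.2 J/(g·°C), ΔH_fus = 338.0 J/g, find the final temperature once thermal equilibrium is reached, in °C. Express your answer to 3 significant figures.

T_f = 27.4 °C

Heat to bring ice to 0 °C and melt it: q₁ = 25.1×2.03×21.6 + 25.1×338.0 = 9584.4 J
Heat the water can supply cooling to 0 °C: 680.5×4.2×31.8 = 90887.6 J > q₁, so all ice melts.
Energy balance: 680.5×4.2×(31.8 − T) = 9584.4 + 25.1×4.2×(T − 0)
2858.1(31.8 − T) = 9584.4 + 105.42 T
90887.6 − 9584.4 = 2963.52 T
T = 81303.2 / 2963.52 = 27.43 °C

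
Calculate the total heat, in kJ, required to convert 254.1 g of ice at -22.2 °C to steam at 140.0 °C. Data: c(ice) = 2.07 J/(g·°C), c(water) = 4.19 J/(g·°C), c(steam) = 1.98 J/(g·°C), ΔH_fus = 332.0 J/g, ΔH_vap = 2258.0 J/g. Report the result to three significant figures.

q1 (heat ice -22.2→0.0 °C): 254.1 × 2.07 × 22.2 = 11677 J
q2 (melt at 0 °C): 254.1 × 332.0 = 84361 J
q3 (heat water 0.0→100.0 °C): 254.1 × 4.19 × 100.0 = 106468 J
q4 (vaporize at 100 °C): 254.1 × 2258.0 = 573758 J
q5 (heat steam 100.0→140.0 °C): 254.1 × 1.98 × 40.0 = 20125 J
Total: 11677 + 84361 + 106468 + 573758 + 20125 = 796389 J = 796 kJ

q = 796 kJ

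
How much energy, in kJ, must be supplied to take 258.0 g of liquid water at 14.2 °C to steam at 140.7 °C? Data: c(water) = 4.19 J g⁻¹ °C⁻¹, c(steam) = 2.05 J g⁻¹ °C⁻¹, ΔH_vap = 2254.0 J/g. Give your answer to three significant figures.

q = 696 kJ

q1 (heat water 14.2→100.0 °C): 258.0 × 4.19 × 85.8 = 92752 J
q2 (vaporize at 100 °C): 258.0 × 2254.0 = 581532 J
q3 (heat steam 100.0→140.7 °C): 258.0 × 2.05 × 40.7 = 21526 J
Total: 92752 + 581532 + 21526 = 695810 J = 696 kJ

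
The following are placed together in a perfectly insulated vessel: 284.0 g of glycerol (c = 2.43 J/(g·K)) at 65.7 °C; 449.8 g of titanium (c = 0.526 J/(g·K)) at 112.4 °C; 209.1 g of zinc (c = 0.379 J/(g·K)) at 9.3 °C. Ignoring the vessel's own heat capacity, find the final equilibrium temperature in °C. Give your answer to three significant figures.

Σ mᵢcᵢ(T − Tᵢ) = 0  ⇒  T = Σ mᵢcᵢTᵢ / Σ mᵢcᵢ
Σ mᵢcᵢ = 284.0×2.43 + 449.8×0.526 + 209.1×0.379 = 1005.9637
Σ mᵢcᵢTᵢ = 690.12×65.7 + 236.5948×112.4 + 79.2489×9.3 = 72671
T = 72671 / 1005.9637 = 72.24 °C

T_f = 72.2 °C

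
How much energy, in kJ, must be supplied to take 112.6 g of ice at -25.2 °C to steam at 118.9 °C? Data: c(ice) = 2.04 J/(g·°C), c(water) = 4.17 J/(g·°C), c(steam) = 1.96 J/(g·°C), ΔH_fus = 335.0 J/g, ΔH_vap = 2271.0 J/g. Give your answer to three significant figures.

q = 350 kJ

q1 (heat ice -25.2→0.0 °C): 112.6 × 2.04 × 25.2 = 5789 J
q2 (melt at 0 °C): 112.6 × 335.0 = 37721 J
q3 (heat water 0.0→100.0 °C): 112.6 × 4.17 × 100.0 = 46954 J
q4 (vaporize at 100 °C): 112.6 × 2271.0 = 255715 J
q5 (heat steam 100.0→118.9 °C): 112.6 × 1.96 × 18.9 = 4171 J
Total: 5789 + 37721 + 46954 + 255715 + 4171 = 350350 J = 350 kJ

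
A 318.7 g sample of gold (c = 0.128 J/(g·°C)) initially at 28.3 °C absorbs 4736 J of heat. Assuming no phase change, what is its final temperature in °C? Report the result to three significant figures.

ΔT = q / (m c) = 4736 / (318.7 × 0.128) = 116.1 °C
T_f = 28.3 + 116.1 = 144.4 °C

T_f = 144 °C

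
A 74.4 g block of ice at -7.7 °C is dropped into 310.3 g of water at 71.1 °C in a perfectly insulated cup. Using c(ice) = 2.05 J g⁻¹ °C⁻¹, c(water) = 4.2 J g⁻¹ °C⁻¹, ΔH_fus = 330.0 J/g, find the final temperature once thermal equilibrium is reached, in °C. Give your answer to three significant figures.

Heat to bring ice to 0 °C and melt it: q₁ = 74.4×2.05×7.7 + 74.4×330.0 = 25726 J
Heat the water can supply cooling to 0 °C: 310.3×4.2×71.1 = 92661.8 J > q₁, so all ice melts.
Energy balance: 310.3×4.2×(71.1 − T) = 25726 + 74.4×4.2×(T − 0)
1303.26(71.1 − T) = 25726 + 312.48 T
92661.8 − 25726 = 1615.74 T
T = 66935.8 / 1615.74 = 41.43 °C

T_f = 41.4 °C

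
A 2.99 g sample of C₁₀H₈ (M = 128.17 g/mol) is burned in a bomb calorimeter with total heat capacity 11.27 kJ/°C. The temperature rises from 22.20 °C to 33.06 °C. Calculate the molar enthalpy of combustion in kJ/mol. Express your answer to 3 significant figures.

ΔT = 33.06 − 22.20 = 10.86 °C
q_cal = C_cal × ΔT = 11.27 × 10.86 = 122.3922 kJ
n = 2.99 / 128.17 = 0.02333 mol
q_rxn = −q_cal = -122.3922 kJ
ΔH = -122.3922 / 0.02333 = -5246 kJ/mol

ΔH = -5250 kJ/mol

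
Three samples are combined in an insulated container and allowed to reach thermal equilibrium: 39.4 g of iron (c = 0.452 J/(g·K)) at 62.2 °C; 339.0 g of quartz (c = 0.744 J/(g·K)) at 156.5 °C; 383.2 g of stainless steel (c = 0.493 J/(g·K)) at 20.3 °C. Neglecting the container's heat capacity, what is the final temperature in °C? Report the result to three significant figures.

T_f = 96.8 °C

Σ mᵢcᵢ(T − Tᵢ) = 0  ⇒  T = Σ mᵢcᵢTᵢ / Σ mᵢcᵢ
Σ mᵢcᵢ = 39.4×0.452 + 339.0×0.744 + 383.2×0.493 = 458.9424
Σ mᵢcᵢTᵢ = 17.8088×62.2 + 252.216×156.5 + 188.9176×20.3 = 44415
T = 44415 / 458.9424 = 96.78 °C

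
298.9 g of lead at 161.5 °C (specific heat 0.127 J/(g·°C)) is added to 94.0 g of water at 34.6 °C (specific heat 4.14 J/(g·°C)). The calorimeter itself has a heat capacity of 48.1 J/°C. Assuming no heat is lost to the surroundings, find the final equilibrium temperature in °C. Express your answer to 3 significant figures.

Heat lost by lead = heat gained by water + calorimeter.
(298.9)(0.127)(161.5 − T) = [(94.0)(4.14) + 48.1](T − 34.6)
37.9603 (161.5 − T) = 437.26 (T − 34.6)
6130.6 − 37.9603 T = 437.26 T − 15129
21259.6 = 475.2203 T
T = 44.74 °C

T_f = 44.7 °C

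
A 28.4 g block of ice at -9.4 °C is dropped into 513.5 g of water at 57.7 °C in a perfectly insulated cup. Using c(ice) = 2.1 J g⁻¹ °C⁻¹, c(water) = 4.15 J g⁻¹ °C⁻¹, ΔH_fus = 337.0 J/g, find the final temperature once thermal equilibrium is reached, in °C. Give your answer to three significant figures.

Heat to bring ice to 0 °C and melt it: q₁ = 28.4×2.1×9.4 + 28.4×337.0 = 10131 J
Heat the water can supply cooling to 0 °C: 513.5×4.15×57.7 = 122960 J > q₁, so all ice melts.
Energy balance: 513.5×4.15×(57.7 − T) = 10131 + 28.4×4.15×(T − 0)
2131.025(57.7 − T) = 10131 + 117.86 T
122960 − 10131 = 2248.885 T
T = 112829 / 2248.885 = 50.17 °C

T_f = 50.2 °C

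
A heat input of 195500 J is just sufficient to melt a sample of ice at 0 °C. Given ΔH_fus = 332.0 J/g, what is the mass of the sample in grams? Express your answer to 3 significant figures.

m = q / ΔH_fus = 195500 J / 332.0 J/g = 589 g

m = 589 g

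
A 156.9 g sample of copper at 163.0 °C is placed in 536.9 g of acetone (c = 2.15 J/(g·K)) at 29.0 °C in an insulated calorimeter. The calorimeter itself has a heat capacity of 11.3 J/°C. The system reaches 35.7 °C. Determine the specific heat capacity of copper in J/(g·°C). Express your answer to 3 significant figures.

q_gained = (536.9 × 2.15 + 11.3) × (35.7 − 29.0) = 7810 J
q_lost = 156.9 × c × (163.0 − 35.7) = 19973.37 c
Set equal: c = 7810 / 19973.37 = 0.391 J/(g·°C)

c = 0.391 J/(g·°C)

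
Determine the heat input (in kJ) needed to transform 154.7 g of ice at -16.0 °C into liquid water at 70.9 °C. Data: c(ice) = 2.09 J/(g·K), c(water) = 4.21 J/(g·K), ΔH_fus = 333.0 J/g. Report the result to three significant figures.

q = 103 kJ

q1 (heat ice -16.0→0.0 °C): 154.7 × 2.09 × 16.0 = 5173 J
q2 (melt at 0 °C): 154.7 × 333.0 = 51515 J
q3 (heat water 0.0→70.9 °C): 154.7 × 4.21 × 70.9 = 46176 J
Total: 5173 + 51515 + 46176 = 102864 J = 103 kJ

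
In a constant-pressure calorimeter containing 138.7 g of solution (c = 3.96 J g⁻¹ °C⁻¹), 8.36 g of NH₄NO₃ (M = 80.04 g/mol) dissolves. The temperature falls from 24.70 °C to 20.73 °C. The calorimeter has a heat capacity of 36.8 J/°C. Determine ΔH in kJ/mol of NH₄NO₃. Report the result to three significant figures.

|ΔT| = |20.73 − 24.70| = 3.97 °C
|q_surr| = (138.7 × 3.96 + 36.8) × 3.97 = 586.052 × 3.97 = 2327 J
n(NH₄NO₃) = 8.36 / 80.04 = 0.1044 mol
Temperature fell, so q_rxn = +|q_surr| = 2.327 kJ
ΔH = q_rxn / n = 22.29 kJ/mol

ΔH = 22.3 kJ/mol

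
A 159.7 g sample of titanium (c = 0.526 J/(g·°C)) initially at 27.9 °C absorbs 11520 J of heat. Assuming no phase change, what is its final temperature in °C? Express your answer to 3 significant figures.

T_f = 165 °C

ΔT = q / (m c) = 11520 / (159.7 × 0.526) = 137.1 °C
T_f = 27.9 + 137.1 = 165.0 °C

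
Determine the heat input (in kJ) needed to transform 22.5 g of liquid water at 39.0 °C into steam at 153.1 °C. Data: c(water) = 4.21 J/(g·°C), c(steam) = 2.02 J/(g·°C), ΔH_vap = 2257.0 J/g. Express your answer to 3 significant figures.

q = 59.0 kJ

q1 (heat water 39.0→100.0 °C): 22.5 × 4.21 × 61.0 = 5778 J
q2 (vaporize at 100 °C): 22.5 × 2257.0 = 50783 J
q3 (heat steam 100.0→153.1 °C): 22.5 × 2.02 × 53.1 = 2413 J
Total: 5778 + 50783 + 2413 = 58974 J = 59.0 kJ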